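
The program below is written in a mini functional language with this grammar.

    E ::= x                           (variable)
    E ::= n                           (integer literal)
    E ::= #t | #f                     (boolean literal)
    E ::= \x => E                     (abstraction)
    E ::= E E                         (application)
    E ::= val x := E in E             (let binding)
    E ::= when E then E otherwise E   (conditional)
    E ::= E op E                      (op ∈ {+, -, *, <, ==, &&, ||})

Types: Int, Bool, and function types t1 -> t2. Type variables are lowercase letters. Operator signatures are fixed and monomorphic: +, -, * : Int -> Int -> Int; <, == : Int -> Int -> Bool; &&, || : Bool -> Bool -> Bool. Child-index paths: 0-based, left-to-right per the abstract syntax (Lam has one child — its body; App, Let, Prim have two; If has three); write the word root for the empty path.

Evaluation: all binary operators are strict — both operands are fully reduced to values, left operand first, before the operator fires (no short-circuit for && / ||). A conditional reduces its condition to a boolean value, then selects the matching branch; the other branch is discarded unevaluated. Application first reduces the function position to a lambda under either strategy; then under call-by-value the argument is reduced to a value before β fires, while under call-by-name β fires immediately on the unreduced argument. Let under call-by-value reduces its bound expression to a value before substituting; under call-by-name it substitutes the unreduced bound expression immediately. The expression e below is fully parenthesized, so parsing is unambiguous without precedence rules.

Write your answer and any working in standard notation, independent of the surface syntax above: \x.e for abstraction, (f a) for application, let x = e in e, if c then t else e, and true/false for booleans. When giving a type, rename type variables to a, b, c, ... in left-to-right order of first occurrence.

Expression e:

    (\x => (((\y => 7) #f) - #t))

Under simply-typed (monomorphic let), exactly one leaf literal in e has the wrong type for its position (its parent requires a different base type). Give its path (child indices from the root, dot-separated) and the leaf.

Working:
\y._ : b -> Int
  unify b -> Int ~ Bool -> c
  unify b ~ Bool
  unify Int ~ c
_ _ : Int
  unify Int ~ Int
  unify Bool ~ Int
  FAIL: mismatch Bool ~ Int

Answer: 0.1 : true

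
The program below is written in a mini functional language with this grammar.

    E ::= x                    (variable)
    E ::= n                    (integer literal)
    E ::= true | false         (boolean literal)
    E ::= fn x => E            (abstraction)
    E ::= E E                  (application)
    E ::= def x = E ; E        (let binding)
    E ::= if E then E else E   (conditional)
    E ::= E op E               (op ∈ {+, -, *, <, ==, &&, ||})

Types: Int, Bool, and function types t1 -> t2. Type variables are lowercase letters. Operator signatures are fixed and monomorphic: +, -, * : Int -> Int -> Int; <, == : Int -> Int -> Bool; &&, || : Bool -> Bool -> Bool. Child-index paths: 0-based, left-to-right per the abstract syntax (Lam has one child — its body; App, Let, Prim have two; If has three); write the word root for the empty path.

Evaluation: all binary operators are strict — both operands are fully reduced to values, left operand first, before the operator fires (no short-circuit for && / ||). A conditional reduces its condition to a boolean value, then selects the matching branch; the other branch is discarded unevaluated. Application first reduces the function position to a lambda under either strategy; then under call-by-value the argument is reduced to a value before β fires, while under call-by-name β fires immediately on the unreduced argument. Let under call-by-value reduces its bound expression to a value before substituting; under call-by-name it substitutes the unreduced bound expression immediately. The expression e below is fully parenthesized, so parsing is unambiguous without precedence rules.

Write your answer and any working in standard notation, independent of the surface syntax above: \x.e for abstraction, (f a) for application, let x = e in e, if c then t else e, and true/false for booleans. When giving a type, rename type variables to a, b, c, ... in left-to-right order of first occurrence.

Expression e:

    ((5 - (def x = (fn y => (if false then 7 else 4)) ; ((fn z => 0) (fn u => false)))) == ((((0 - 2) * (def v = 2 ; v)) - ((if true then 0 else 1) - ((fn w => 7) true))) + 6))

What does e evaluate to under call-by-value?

Answer: false

Derivation:
step 0: ((5 - (let x = (\y.(if false then 7 else 4)) in ((\z.0) (\u.false)))) == ((((0 - 2) * (let v = 2 in v)) - ((if true then 0 else 1) - ((\w.7) true))) + 6))
step 1: [let@0.1] ((5 - ((\z.0) (\u.false))) == ((((0 - 2) * (let v = 2 in v)) - ((if true then 0 else 1) - ((\w.7) true))) + 6))
step 2: [beta@0.1] ((5 - 0) == ((((0 - 2) * (let v = 2 in v)) - ((if true then 0 else 1) - ((\w.7) true))) + 6))
step 3: [delta@0] (5 == ((((0 - 2) * (let v = 2 in v)) - ((if true then 0 else 1) - ((\w.7) true))) + 6))
step 4: [delta@1.0.0.0] (5 == (((-2 * (let v = 2 in v)) - ((if true then 0 else 1) - ((\w.7) true))) + 6))
step 5: [let@1.0.0.1] (5 == (((-2 * 2) - ((if true then 0 else 1) - ((\w.7) true))) + 6))
step 6: [delta@1.0.0] (5 == ((-4 - ((if true then 0 else 1) - ((\w.7) true))) + 6))
step 7: [if@1.0.1.0] (5 == ((-4 - (0 - ((\w.7) true))) + 6))
step 8: [beta@1.0.1.1] (5 == ((-4 - (0 - 7)) + 6))
step 9: [delta@1.0.1] (5 == ((-4 - -7) + 6))
step 10: [delta@1.0] (5 == (3 + 6))
step 11: [delta@1] (5 == 9)
step 12: [delta@root] false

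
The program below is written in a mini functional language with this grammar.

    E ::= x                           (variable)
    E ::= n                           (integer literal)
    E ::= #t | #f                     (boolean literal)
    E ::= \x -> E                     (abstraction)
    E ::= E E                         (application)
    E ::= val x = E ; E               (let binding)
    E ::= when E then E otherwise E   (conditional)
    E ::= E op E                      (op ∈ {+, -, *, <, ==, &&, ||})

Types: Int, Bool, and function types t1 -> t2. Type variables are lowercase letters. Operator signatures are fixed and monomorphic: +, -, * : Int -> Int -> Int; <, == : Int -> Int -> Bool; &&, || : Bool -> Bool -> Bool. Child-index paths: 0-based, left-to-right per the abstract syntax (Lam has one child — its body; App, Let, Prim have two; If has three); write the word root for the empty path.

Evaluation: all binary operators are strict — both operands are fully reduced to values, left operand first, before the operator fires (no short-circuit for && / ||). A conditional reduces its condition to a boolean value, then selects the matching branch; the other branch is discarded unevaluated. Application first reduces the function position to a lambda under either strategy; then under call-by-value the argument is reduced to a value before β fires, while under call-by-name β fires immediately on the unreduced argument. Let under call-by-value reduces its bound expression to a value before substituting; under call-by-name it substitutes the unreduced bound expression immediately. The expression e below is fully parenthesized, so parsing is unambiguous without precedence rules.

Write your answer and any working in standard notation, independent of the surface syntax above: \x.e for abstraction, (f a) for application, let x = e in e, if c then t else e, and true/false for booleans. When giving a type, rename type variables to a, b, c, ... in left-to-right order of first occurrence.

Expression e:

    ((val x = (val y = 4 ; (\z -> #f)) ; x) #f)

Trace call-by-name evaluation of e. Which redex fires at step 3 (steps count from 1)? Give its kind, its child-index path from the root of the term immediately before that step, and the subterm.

Answer: beta at root : ((\z.false) false)

Derivation:
step 0: ((let x = (let y = 4 in (\z.false)) in x) false)
step 1: [let@0] ((let y = 4 in (\z.false)) false)
step 2: [let@0] ((\z.false) false)
step 3: [beta@root] false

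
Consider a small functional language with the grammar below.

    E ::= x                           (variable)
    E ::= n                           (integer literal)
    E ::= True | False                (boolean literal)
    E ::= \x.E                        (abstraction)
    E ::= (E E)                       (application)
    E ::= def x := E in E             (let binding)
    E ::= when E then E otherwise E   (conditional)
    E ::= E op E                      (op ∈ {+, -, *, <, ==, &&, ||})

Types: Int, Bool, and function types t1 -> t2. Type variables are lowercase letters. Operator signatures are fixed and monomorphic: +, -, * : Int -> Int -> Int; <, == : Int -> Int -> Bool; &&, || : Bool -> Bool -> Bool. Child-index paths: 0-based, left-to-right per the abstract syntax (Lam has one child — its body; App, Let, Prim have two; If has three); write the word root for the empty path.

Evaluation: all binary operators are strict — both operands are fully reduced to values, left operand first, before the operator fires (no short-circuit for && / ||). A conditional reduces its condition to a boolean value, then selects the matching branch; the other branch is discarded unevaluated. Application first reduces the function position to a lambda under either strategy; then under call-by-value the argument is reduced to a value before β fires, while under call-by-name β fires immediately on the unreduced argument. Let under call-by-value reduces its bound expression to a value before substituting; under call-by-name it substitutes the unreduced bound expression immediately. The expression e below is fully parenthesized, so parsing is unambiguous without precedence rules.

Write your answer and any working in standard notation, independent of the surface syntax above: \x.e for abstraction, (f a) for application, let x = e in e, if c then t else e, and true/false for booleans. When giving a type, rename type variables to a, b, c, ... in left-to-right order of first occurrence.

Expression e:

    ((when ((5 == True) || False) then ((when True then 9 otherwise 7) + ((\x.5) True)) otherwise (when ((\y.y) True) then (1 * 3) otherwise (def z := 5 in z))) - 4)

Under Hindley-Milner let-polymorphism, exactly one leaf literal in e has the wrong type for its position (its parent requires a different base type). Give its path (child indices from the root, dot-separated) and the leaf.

Working:
  unify Int ~ Int
  unify Bool ~ Int
  FAIL: mismatch Bool ~ Int

Answer: 0.0.0.1 : true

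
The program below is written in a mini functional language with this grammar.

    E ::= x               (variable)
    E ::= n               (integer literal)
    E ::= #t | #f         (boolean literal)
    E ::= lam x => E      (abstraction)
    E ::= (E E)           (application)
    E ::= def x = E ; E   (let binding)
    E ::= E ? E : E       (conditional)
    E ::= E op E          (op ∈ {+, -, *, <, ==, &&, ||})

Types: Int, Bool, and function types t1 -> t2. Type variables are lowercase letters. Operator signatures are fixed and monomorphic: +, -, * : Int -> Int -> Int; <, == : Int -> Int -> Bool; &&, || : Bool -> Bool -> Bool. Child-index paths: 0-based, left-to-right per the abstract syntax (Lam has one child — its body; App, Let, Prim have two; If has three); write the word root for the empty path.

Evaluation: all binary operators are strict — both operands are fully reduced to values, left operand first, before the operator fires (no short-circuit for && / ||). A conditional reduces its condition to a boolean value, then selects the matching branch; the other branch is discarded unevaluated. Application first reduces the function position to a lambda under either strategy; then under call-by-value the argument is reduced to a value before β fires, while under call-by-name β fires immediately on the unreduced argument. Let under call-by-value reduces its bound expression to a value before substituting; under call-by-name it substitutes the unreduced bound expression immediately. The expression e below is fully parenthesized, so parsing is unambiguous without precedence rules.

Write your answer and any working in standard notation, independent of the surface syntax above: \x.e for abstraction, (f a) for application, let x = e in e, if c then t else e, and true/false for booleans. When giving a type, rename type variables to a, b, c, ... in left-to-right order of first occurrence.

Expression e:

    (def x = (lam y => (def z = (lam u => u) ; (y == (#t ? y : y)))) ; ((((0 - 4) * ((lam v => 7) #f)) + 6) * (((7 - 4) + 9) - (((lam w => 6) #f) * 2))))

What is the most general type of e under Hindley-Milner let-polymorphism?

Working:
u : b
\u._ : b -> b
let z : forall. b -> b
y : a
  unify a ~ Int
  unify Bool ~ Bool
y : Int
y : Int
  unify Int ~ Int
  unify Int ~ Int
\y._ : Int -> Bool
let x : Int -> Bool
  unify Int ~ Int
  unify Int ~ Int
  unify Int ~ Int
\v._ : c -> Int
  unify c -> Int ~ Bool -> d
  unify c ~ Bool
  unify Int ~ d
_ _ : Int
  unify Int ~ Int
  unify Int ~ Int
  unify Int ~ Int
  unify Int ~ Int
  unify Int ~ Int
  unify Int ~ Int
  unify Int ~ Int
  unify Int ~ Int
  unify Int ~ Int
\w._ : e -> Int
  unify e -> Int ~ Bool -> f
  unify e ~ Bool
  unify Int ~ f
_ _ : Int
  unify Int ~ Int
  unify Int ~ Int
  unify Int ~ Int
  unify Int ~ Int

Answer: Int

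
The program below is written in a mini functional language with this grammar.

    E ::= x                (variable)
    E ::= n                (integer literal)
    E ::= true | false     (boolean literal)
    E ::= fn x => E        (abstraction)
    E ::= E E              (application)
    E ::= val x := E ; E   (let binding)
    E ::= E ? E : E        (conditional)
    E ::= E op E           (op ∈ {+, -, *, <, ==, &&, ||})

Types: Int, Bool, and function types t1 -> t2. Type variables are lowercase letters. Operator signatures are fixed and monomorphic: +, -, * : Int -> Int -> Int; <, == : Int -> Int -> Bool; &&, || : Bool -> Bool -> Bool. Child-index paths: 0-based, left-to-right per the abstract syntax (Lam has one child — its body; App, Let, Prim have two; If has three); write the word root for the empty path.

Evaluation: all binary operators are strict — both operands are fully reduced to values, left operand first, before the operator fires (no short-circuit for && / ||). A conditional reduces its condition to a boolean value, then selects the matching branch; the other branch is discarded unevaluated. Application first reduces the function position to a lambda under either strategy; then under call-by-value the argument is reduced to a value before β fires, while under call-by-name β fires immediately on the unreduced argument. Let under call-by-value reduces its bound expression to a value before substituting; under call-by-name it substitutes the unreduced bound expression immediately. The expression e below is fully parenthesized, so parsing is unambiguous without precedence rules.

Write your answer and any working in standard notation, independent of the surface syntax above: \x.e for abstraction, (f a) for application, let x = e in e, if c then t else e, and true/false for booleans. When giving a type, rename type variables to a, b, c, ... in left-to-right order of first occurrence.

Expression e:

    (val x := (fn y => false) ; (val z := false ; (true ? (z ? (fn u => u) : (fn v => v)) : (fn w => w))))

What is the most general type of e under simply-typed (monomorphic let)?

Answer: a -> a

Derivation:
\y._ : a -> Bool
let x : a -> Bool
let z : Bool
  unify Bool ~ Bool
z : Bool
  unify Bool ~ Bool
u : b
\u._ : b -> b
v : c
\v._ : c -> c
  unify b -> b ~ c -> c
  unify b ~ c
  unify c ~ c
w : d
\w._ : d -> d
  unify c -> c ~ d -> d
  unify c ~ d
  unify d ~ d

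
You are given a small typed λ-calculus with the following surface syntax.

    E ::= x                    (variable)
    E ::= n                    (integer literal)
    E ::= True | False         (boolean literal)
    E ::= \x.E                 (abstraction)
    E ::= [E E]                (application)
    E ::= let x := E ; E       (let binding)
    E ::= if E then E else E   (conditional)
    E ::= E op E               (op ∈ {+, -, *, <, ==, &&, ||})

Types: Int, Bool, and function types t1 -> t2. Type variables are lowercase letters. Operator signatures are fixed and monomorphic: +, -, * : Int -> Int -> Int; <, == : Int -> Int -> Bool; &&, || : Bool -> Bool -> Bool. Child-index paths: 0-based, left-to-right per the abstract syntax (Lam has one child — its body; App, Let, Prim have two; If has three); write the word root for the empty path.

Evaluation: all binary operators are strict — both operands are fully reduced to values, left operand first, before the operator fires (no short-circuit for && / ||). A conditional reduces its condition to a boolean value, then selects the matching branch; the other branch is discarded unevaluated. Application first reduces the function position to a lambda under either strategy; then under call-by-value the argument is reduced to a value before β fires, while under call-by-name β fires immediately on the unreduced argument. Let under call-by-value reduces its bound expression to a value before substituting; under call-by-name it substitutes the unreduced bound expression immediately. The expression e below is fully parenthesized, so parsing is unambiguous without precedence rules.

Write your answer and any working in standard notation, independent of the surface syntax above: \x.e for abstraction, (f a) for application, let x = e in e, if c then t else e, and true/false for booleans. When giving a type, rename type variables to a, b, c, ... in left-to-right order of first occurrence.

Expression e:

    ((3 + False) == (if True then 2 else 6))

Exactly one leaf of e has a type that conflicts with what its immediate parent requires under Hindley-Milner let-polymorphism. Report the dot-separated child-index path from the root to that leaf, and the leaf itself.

Answer: 0.1 : false

Trace:
  unify Int ~ Int
  unify Bool ~ Int
  FAIL: mismatch Bool ~ Int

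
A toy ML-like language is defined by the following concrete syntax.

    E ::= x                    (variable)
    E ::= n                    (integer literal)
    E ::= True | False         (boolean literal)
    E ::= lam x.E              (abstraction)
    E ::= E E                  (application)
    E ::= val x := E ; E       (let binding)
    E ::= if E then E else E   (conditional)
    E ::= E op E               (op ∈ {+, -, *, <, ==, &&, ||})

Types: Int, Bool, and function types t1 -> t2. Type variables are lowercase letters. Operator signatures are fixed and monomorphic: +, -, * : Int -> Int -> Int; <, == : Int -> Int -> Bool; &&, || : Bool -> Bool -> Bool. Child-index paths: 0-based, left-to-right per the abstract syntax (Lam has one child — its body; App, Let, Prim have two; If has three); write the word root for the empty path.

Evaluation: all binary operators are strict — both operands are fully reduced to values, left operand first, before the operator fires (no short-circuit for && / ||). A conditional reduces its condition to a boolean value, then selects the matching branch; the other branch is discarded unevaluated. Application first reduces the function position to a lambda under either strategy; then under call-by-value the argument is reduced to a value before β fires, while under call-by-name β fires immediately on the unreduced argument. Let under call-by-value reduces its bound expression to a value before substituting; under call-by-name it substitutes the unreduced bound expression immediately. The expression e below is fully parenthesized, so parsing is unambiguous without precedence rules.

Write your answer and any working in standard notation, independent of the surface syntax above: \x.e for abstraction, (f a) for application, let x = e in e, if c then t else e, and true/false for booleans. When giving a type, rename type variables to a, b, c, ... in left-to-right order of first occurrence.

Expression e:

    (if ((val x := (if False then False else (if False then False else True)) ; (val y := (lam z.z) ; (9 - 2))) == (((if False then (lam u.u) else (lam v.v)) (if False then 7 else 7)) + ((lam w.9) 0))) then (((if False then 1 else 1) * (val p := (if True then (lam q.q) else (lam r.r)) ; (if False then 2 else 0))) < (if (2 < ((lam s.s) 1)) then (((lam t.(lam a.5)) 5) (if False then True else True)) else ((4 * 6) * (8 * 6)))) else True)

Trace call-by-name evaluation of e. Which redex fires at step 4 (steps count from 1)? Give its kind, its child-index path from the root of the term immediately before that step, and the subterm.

Derivation:
step 0: (if ((let x = (if false then false else (if false then false else true)) in (let y = (\z.z) in (9 - 2))) == (((if false then (\u.u) else (\v.v)) (if false then 7 else 7)) + ((\w.9) 0))) then (((if false then 1 else 1) * (let p = (if true then (\q.q) else (\r.r)) in (if false then 2 else 0))) < (if (2 < ((\s.s) 1)) then (((\t.(\a.5)) 5) (if false then true else true)) else ((4 * 6) * (8 * 6)))) else true)
step 1: [let@0.0] (if ((let y = (\z.z) in (9 - 2)) == (((if false then (\u.u) else (\v.v)) (if false then 7 else 7)) + ((\w.9) 0))) then (((if false then 1 else 1) * (let p = (if true then (\q.q) else (\r.r)) in (if false then 2 else 0))) < (if (2 < ((\s.s) 1)) then (((\t.(\a.5)) 5) (if false then true else true)) else ((4 * 6) * (8 * 6)))) else true)
step 2: [let@0.0] (if ((9 - 2) == (((if false then (\u.u) else (\v.v)) (if false then 7 else 7)) + ((\w.9) 0))) then (((if false then 1 else 1) * (let p = (if true then (\q.q) else (\r.r)) in (if false then 2 else 0))) < (if (2 < ((\s.s) 1)) then (((\t.(\a.5)) 5) (if false then true else true)) else ((4 * 6) * (8 * 6)))) else true)
step 3: [delta@0.0] (if (7 == (((if false then (\u.u) else (\v.v)) (if false then 7 else 7)) + ((\w.9) 0))) then (((if false then 1 else 1) * (let p = (if true then (\q.q) else (\r.r)) in (if false then 2 else 0))) < (if (2 < ((\s.s) 1)) then (((\t.(\a.5)) 5) (if false then true else true)) else ((4 * 6) * (8 * 6)))) else true)
step 4: [if@0.1.0.0] (if (7 == (((\v.v) (if false then 7 else 7)) + ((\w.9) 0))) then (((if false then 1 else 1) * (let p = (if true then (\q.q) else (\r.r)) in (if false then 2 else 0))) < (if (2 < ((\s.s) 1)) then (((\t.(\a.5)) 5) (if false then true else true)) else ((4 * 6) * (8 * 6)))) else true)

Answer: if at 0.1.0.0 : (if false then (\u.u) else (\v.v))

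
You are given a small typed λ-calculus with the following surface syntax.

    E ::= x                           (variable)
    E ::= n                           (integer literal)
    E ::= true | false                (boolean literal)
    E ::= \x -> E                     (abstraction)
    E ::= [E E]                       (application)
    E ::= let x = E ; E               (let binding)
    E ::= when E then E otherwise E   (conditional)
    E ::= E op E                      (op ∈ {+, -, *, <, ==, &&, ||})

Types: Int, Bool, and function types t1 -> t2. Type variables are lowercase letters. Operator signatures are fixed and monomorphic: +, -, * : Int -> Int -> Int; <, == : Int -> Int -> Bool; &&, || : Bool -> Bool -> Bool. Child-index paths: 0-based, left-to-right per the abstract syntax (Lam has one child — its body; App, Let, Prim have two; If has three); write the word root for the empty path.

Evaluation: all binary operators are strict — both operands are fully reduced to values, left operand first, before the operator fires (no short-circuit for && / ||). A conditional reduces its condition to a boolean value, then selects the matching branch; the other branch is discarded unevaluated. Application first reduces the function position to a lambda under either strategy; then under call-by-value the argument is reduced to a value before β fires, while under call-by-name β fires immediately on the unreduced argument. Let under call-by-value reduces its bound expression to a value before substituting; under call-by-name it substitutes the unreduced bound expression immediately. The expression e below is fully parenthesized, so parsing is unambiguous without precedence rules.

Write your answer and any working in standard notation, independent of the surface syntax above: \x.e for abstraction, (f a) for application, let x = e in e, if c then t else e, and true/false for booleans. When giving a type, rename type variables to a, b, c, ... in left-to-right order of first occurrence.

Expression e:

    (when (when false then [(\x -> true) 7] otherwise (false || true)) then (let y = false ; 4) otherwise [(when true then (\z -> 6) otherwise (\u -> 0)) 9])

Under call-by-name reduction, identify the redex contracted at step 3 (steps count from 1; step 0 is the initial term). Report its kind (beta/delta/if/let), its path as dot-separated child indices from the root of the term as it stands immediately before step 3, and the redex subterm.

Answer: if at root : (if true then (let y = false in 4) else ((if true then (\z.6) else (\u.0)) 9))

Derivation:
step 0: (if (if false then ((\x.true) 7) else (false || true)) then (let y = false in 4) else ((if true then (\z.6) else (\u.0)) 9))
step 1: [if@0] (if (false || true) then (let y = false in 4) else ((if true then (\z.6) else (\u.0)) 9))
step 2: [delta@0] (if true then (let y = false in 4) else ((if true then (\z.6) else (\u.0)) 9))
step 3: [if@root] (let y = false in 4)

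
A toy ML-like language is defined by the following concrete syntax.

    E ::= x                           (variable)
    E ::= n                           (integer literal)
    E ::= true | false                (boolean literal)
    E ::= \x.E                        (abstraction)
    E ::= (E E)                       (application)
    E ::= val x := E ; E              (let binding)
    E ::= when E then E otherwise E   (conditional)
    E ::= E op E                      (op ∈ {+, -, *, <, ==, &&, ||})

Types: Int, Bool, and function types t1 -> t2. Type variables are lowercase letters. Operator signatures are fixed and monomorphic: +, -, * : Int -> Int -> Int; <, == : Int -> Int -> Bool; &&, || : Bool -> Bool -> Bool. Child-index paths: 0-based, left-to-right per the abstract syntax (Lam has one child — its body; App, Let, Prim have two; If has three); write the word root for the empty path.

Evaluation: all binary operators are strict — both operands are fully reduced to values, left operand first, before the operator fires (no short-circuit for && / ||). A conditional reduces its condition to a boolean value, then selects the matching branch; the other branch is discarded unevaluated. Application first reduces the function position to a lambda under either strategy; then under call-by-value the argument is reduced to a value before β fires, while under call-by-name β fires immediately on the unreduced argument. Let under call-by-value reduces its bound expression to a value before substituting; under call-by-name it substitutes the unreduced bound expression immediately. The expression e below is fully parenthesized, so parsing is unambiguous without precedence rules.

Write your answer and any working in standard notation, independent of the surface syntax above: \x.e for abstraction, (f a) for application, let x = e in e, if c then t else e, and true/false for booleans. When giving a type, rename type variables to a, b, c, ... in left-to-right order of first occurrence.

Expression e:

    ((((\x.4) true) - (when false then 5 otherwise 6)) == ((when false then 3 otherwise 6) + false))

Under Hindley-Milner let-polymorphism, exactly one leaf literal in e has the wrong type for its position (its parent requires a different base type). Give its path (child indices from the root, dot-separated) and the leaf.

Answer: 1.1 : false

Working:
\x._ : a -> Int
  unify a -> Int ~ Bool -> b
  unify a ~ Bool
  unify Int ~ b
_ _ : Int
  unify Int ~ Int
  unify Bool ~ Bool
  unify Int ~ Int
  unify Int ~ Int
  unify Int ~ Int
  unify Bool ~ Bool
  unify Int ~ Int
  unify Int ~ Int
  unify Bool ~ Int
  FAIL: mismatch Bool ~ Int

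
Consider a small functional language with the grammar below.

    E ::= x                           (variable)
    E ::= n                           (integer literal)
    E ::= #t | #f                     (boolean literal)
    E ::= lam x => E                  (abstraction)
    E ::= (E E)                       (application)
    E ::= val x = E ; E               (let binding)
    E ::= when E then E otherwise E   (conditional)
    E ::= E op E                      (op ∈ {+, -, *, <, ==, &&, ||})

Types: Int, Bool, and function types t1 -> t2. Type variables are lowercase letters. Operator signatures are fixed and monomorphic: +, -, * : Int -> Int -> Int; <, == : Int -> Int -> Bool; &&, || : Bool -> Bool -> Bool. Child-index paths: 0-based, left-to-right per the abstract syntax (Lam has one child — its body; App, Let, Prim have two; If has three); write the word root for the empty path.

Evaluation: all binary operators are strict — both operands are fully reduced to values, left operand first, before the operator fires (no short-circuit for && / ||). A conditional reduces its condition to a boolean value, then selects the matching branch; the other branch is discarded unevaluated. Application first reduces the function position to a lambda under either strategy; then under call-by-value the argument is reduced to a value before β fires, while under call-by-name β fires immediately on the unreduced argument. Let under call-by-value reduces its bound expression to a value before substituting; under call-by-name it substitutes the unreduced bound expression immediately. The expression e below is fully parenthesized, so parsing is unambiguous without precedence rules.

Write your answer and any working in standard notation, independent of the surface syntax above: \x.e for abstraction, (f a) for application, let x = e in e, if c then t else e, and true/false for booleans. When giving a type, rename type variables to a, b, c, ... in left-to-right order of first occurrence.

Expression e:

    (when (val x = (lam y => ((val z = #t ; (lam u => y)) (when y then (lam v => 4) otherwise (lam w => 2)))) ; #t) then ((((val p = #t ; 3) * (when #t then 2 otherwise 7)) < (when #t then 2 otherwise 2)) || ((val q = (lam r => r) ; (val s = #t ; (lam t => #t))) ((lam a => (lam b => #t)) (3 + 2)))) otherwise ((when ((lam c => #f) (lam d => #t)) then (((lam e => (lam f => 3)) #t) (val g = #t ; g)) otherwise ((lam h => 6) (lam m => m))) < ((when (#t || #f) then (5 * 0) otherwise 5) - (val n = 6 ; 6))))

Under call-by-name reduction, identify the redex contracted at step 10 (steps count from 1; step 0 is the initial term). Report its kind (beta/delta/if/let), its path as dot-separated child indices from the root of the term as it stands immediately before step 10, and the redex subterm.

Trace:
step 0: (if (let x = (\y.((let z = true in (\u.y)) (if y then (\v.4) else (\w.2)))) in true) then ((((let p = true in 3) * (if true then 2 else 7)) < (if true then 2 else 2)) || ((let q = (\r.r) in (let s = true in (\t.true))) ((\a.(\b.true)) (3 + 2)))) else ((if ((\c.false) (\d.true)) then (((\e.(\f.3)) true) (let g = true in g)) else ((\h.6) (\m.m))) < ((if (true || false) then (5 * 0) else 5) - (let n = 6 in 6))))
step 1: [let@0] (if true then ((((let p = true in 3) * (if true then 2 else 7)) < (if true then 2 else 2)) || ((let q = (\r.r) in (let s = true in (\t.true))) ((\a.(\b.true)) (3 + 2)))) else ((if ((\c.false) (\d.true)) then (((\e.(\f.3)) true) (let g = true in g)) else ((\h.6) (\m.m))) < ((if (true || false) then (5 * 0) else 5) - (let n = 6 in 6))))
step 2: [if@root] ((((let p = true in 3) * (if true then 2 else 7)) < (if true then 2 else 2)) || ((let q = (\r.r) in (let s = true in (\t.true))) ((\a.(\b.true)) (3 + 2))))
step 3: [let@0.0.0] (((3 * (if true then 2 else 7)) < (if true then 2 else 2)) || ((let q = (\r.r) in (let s = true in (\t.true))) ((\a.(\b.true)) (3 + 2))))
step 4: [if@0.0.1] (((3 * 2) < (if true then 2 else 2)) || ((let q = (\r.r) in (let s = true in (\t.true))) ((\a.(\b.true)) (3 + 2))))
step 5: [delta@0.0] ((6 < (if true then 2 else 2)) || ((let q = (\r.r) in (let s = true in (\t.true))) ((\a.(\b.true)) (3 + 2))))
step 6: [if@0.1] ((6 < 2) || ((let q = (\r.r) in (let s = true in (\t.true))) ((\a.(\b.true)) (3 + 2))))
step 7: [delta@0] (false || ((let q = (\r.r) in (let s = true in (\t.true))) ((\a.(\b.true)) (3 + 2))))
step 8: [let@1.0] (false || ((let s = true in (\t.true)) ((\a.(\b.true)) (3 + 2))))
step 9: [let@1.0] (false || ((\t.true) ((\a.(\b.true)) (3 + 2))))
step 10: [beta@1] (false || true)

Answer: beta at 1 : ((\t.true) ((\a.(\b.true)) (3 + 2)))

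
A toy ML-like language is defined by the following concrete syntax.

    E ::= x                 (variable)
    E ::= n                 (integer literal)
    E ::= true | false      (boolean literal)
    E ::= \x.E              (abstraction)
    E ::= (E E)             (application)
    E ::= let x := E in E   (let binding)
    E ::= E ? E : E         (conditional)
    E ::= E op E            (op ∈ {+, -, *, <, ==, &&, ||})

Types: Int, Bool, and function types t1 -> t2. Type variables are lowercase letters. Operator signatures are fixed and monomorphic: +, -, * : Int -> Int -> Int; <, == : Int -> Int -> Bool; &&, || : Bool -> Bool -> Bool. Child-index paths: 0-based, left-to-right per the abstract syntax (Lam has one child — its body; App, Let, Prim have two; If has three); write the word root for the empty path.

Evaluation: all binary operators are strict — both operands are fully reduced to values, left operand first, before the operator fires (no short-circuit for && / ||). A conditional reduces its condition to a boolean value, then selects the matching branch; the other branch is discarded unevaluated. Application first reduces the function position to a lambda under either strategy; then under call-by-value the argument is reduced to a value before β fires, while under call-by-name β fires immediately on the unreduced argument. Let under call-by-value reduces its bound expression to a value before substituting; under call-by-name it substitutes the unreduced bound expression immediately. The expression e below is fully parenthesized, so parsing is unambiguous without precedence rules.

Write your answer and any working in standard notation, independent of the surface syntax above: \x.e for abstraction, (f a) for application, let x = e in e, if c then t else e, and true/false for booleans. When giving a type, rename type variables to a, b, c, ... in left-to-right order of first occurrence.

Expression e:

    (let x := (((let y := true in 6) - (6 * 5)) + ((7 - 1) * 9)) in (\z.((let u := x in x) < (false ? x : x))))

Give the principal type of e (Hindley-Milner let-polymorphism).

Working:
let y : Bool
  unify Int ~ Int
  unify Int ~ Int
  unify Int ~ Int
  unify Int ~ Int
  unify Int ~ Int
  unify Int ~ Int
  unify Int ~ Int
  unify Int ~ Int
  unify Int ~ Int
  unify Int ~ Int
let x : Int
x : Int
let u : Int
x : Int
  unify Int ~ Int
  unify Bool ~ Bool
x : Int
x : Int
  unify Int ~ Int
  unify Int ~ Int
\z._ : a -> Bool

Answer: a -> Bool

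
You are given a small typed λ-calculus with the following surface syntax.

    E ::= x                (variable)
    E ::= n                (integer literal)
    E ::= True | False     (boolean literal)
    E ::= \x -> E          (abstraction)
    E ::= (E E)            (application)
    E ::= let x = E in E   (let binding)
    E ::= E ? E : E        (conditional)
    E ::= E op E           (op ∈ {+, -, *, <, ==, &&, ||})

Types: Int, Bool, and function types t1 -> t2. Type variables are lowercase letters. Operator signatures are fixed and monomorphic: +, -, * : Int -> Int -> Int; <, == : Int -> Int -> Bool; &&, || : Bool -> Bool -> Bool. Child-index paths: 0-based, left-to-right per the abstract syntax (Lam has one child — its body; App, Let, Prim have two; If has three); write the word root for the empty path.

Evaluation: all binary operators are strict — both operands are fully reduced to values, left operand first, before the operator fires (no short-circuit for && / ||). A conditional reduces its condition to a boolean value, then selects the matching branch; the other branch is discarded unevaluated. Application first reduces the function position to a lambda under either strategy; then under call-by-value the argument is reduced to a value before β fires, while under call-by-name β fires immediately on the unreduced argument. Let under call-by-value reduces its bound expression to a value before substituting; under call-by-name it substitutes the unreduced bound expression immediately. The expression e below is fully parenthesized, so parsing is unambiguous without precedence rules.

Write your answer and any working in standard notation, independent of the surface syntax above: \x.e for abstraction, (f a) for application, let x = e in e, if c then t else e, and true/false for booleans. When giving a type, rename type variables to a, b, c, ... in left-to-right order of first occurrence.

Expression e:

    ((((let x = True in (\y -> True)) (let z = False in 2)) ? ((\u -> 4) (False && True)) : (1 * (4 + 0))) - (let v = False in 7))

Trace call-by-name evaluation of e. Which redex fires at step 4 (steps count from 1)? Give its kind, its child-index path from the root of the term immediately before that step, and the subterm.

Answer: beta at 0 : ((\u.4) (false && true))

Trace:
step 0: ((if ((let x = true in (\y.true)) (let z = false in 2)) then ((\u.4) (false && true)) else (1 * (4 + 0))) - (let v = false in 7))
step 1: [let@0.0.0] ((if ((\y.true) (let z = false in 2)) then ((\u.4) (false && true)) else (1 * (4 + 0))) - (let v = false in 7))
step 2: [beta@0.0] ((if true then ((\u.4) (false && true)) else (1 * (4 + 0))) - (let v = false in 7))
step 3: [if@0] (((\u.4) (false && true)) - (let v = false in 7))
step 4: [beta@0] (4 - (let v = false in 7))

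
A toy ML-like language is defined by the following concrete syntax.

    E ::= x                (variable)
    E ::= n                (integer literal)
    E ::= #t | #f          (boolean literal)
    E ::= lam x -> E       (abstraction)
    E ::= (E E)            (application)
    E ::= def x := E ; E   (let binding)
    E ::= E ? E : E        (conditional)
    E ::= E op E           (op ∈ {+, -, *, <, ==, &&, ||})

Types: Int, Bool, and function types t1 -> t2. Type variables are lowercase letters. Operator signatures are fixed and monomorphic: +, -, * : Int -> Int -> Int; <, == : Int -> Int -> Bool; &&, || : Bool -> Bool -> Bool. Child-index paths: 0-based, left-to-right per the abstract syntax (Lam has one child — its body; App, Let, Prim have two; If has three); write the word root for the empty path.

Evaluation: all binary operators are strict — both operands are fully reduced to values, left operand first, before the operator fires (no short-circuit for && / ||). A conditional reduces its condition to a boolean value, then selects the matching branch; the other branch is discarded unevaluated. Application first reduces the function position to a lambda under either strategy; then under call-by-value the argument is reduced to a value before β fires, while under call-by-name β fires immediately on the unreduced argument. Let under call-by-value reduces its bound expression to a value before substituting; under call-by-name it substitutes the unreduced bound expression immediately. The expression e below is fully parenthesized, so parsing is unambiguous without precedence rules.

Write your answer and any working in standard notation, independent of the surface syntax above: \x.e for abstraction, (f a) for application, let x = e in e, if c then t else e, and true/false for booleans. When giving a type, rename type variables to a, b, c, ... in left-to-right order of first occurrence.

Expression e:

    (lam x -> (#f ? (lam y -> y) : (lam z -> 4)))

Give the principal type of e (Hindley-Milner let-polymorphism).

Working:
  unify Bool ~ Bool
y : b
\y._ : b -> b
\z._ : c -> Int
  unify b -> b ~ c -> Int
  unify b ~ c
  unify c ~ Int
\x._ : a -> Int -> Int

Answer: a -> Int -> Int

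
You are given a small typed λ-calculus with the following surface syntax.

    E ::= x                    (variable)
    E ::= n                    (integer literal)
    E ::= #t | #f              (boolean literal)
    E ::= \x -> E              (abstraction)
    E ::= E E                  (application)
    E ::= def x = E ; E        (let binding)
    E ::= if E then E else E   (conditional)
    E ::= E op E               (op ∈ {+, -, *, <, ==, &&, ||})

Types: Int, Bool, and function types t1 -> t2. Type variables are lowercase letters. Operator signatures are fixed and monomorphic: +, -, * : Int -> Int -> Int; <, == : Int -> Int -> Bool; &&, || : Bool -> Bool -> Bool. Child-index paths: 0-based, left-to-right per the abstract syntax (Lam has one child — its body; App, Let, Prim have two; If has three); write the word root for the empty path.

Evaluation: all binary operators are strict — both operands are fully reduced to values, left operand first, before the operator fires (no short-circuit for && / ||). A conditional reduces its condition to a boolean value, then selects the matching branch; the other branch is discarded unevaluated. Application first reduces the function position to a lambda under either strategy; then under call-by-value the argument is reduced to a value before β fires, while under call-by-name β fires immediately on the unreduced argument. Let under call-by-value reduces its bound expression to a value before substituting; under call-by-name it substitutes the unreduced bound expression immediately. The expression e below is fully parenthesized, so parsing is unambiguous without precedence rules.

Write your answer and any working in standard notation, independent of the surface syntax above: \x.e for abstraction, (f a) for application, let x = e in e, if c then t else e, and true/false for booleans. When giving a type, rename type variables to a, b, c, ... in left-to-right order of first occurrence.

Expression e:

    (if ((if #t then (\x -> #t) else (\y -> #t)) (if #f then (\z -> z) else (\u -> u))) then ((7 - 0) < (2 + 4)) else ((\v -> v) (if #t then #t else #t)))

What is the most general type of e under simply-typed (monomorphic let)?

Trace:
  unify Bool ~ Bool
\x._ : a -> Bool
\y._ : b -> Bool
  unify a -> Bool ~ b -> Bool
  unify a ~ b
  unify Bool ~ Bool
  unify Bool ~ Bool
z : c
\z._ : c -> c
u : d
\u._ : d -> d
  unify c -> c ~ d -> d
  unify c ~ d
  unify d ~ d
  unify b -> Bool ~ (d -> d) -> e
  unify b ~ d -> d
  unify Bool ~ e
_ _ : Bool
  unify Bool ~ Bool
  unify Int ~ Int
  unify Int ~ Int
  unify Int ~ Int
  unify Int ~ Int
  unify Int ~ Int
  unify Int ~ Int
v : f
\v._ : f -> f
  unify Bool ~ Bool
  unify Bool ~ Bool
  unify f -> f ~ Bool -> g
  unify f ~ Bool
  unify Bool ~ g
_ _ : Bool
  unify Bool ~ Bool

Answer: Bool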